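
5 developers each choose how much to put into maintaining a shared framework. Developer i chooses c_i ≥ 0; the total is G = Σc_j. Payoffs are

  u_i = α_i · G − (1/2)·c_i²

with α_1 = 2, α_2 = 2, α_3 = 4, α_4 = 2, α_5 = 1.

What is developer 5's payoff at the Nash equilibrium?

10.5

Developer i's FOC: ∂u_i/∂c_i = α_i − c_i = 0, so c_i* = α_i.
NE contributions = (2, 2, 4, 2, 1); G = 11.
u_5 = α_5·G − ½·(c_5)² = 1·11 − ½·1² = 10.5.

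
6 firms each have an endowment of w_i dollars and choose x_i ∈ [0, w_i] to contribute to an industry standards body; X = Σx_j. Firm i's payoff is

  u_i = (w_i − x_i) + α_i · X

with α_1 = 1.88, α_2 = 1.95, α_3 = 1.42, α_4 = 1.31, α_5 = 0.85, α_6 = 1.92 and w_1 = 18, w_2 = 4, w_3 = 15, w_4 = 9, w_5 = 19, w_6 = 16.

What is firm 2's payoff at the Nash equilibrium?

∂u_i/∂x_i = α_i − 1, so firm i contributes w_i if α_i > 1, else 0.
α_i > 1 for i ∈ {1, 2, 3, 4, 6}; NE contributions (18, 4, 15, 9, 0, 16), X = 62.
u_2 = (4 − 4) + 1.95·62 = 120.9.

120.9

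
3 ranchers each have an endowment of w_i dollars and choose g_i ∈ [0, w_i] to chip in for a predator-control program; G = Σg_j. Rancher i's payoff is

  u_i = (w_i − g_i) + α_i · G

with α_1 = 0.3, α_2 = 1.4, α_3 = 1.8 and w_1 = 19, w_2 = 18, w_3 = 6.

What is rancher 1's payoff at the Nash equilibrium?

26.2

∂u_i/∂g_i = α_i − 1, so rancher i contributes w_i if α_i > 1, else 0.
α_i > 1 for i ∈ {2, 3}; NE contributions (0, 18, 6), G = 24.
u_1 = (19 − 0) + 0.3·24 = 26.2.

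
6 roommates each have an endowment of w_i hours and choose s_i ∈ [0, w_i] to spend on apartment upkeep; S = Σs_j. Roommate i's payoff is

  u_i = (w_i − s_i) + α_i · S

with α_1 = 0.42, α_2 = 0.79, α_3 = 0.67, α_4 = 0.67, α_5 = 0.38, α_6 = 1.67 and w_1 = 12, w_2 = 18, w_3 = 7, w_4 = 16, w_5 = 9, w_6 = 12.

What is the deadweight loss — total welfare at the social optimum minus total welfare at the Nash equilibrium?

223.2

∂u_i/∂s_i = α_i − 1, so roommate i contributes w_i if α_i > 1, else 0.
α_i > 1 for i ∈ {6}; NE contributions (0, 0, 0, 0, 0, 12), S = 12.
W^NE = Σw_i − S^NE + (Σα_i)·S^NE = 74 + 3.6·12 = 117.2.
Planner: ∂(Σu_j)/∂s_i = Σα_j − 1 = 3.6 > 0, so everyone contributes w_i; S^SO = 74, W^SO = 74 + 3.6·74 = 340.4.
Deadweight loss = 223.2.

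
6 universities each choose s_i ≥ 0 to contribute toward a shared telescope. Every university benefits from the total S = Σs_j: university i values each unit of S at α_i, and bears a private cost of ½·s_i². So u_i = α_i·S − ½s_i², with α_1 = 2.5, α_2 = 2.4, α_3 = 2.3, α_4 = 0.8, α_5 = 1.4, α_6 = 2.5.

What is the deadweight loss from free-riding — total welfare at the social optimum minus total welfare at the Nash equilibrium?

296.295

University i's FOC: ∂u_i/∂s_i = α_i − s_i = 0, so s_i* = α_i.
NE contributions = (2.5, 2.4, 2.3, 0.8, 1.4, 2.5); S = 11.9.
W^NE = (Σα)·S − ½Σα_i² = 11.9² − ½·26.15 = 128.535.
Planner sets s_i = Σα_j = 11.9 for every i, so S^SO = 6·11.9 = 71.4.
W^SO = (Σα)·S^SO − ½·6·(Σα)² = (6/2)·11.9² = 424.83.
Deadweight loss = W^SO − W^NE = 296.295.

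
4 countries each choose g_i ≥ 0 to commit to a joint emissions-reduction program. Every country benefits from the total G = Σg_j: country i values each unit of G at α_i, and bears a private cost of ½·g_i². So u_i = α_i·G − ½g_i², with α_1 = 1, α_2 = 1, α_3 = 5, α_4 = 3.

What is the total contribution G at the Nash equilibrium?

10

Country i's FOC: ∂u_i/∂g_i = α_i − g_i = 0, so g_i* = α_i.
NE contributions = (1, 1, 5, 3); G = 10.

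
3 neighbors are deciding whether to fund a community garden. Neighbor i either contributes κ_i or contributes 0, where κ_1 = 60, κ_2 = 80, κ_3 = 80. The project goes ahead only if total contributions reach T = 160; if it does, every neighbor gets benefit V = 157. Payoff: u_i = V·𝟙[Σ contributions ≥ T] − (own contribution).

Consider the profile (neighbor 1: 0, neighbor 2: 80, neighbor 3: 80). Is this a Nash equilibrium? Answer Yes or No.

Total = 160 ≥ 160: provided.
Neighbor 1 (pledges 0, payoff 157): pledging 60 → total 220, payoff 97. No gain.
Neighbor 2 (pledges 80, payoff 77): dropping to 0 → total 80, payoff 0. No gain.
Neighbor 3 (pledges 80, payoff 77): dropping to 0 → total 80, payoff 0. No gain.

Yes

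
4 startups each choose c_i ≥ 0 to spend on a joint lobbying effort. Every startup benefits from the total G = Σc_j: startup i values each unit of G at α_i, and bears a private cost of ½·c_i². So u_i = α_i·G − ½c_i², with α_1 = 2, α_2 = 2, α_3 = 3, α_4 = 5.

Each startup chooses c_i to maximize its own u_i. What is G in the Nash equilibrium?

12

Startup i's FOC: ∂u_i/∂c_i = α_i − c_i = 0, so c_i* = α_i.
NE contributions = (2, 2, 3, 5); G = 12.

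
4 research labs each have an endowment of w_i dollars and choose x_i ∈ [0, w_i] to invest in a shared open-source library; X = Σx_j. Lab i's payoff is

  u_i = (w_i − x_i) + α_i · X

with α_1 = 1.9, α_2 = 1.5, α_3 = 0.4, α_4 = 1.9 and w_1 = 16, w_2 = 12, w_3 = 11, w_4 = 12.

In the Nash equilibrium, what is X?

∂u_i/∂x_i = α_i − 1, so lab i contributes w_i if α_i > 1, else 0.
α_i > 1 for i ∈ {1, 2, 4}; NE contributions (16, 12, 0, 12), X = 40.

40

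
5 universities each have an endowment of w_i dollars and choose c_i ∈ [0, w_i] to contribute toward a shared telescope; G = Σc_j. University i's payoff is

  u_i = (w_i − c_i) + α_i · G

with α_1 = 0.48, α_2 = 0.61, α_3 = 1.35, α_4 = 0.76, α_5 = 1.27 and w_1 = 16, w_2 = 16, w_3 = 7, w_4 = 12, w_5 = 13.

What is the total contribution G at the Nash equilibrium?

∂u_i/∂c_i = α_i − 1, so university i contributes w_i if α_i > 1, else 0.
α_i > 1 for i ∈ {3, 5}; NE contributions (0, 0, 7, 0, 13), G = 20.

20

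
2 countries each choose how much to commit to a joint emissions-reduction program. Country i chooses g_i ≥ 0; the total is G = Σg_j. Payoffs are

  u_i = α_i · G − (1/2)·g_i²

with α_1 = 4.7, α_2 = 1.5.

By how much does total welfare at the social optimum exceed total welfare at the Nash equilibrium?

Country i's FOC: ∂u_i/∂g_i = α_i − g_i = 0, so g_i* = α_i.
NE contributions = (4.7, 1.5); G = 6.2.
W^NE = (Σα)·G − ½Σα_i² = 6.2² − ½·24.34 = 26.27.
Planner sets g_i = Σα_j = 6.2 for every i, so G^SO = 2·6.2 = 12.4.
W^SO = (Σα)·G^SO − ½·2·(Σα)² = (2/2)·6.2² = 38.44.
Deadweight loss = W^SO − W^NE = 12.17.

12.17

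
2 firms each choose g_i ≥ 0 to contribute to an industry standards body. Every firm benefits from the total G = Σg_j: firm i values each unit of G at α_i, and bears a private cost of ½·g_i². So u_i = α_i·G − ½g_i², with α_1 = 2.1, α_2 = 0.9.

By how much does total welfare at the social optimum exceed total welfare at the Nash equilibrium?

Firm i's FOC: ∂u_i/∂g_i = α_i − g_i = 0, so g_i* = α_i.
NE contributions = (2.1, 0.9); G = 3.
W^NE = (Σα)·G − ½Σα_i² = 3² − ½·5.22 = 6.39.
Planner sets g_i = Σα_j = 3 for every i, so G^SO = 2·3 = 6.
W^SO = (Σα)·G^SO − ½·2·(Σα)² = (2/2)·3² = 9.
Deadweight loss = W^SO − W^NE = 2.61.

2.61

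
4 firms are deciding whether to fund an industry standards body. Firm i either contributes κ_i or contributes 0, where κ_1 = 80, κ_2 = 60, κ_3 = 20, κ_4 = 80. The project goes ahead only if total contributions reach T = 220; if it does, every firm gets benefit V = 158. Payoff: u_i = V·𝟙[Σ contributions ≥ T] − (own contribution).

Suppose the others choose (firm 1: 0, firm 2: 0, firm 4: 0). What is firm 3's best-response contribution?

Others' total = 0. Even contributing 20 gives 20 < 220: no benefit either way.
Best response: 0.

0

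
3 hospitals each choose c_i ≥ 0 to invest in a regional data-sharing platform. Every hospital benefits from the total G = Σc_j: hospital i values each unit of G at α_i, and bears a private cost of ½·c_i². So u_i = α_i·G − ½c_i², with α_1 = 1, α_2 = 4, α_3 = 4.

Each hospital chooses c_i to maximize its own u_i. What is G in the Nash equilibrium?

9

Hospital i's FOC: ∂u_i/∂c_i = α_i − c_i = 0, so c_i* = α_i.
NE contributions = (1, 4, 4); G = 9.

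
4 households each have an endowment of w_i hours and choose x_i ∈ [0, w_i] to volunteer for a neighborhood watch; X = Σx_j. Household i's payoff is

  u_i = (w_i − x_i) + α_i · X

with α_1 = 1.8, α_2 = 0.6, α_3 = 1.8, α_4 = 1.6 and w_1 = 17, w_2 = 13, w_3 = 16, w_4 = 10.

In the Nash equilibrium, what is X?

43

∂u_i/∂x_i = α_i − 1, so household i contributes w_i if α_i > 1, else 0.
α_i > 1 for i ∈ {1, 3, 4}; NE contributions (17, 0, 16, 10), X = 43.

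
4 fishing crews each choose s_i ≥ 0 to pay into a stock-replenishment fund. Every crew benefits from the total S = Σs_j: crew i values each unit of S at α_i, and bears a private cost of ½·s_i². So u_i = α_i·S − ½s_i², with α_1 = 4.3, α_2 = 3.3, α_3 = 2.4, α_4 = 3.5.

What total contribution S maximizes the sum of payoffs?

Planner FOC: ∂(Σu_j)/∂s_i = (Σα_j) − s_i = 0, so s_i^SO = Σα_j = 13.5 for every i; S^SO = 54.

54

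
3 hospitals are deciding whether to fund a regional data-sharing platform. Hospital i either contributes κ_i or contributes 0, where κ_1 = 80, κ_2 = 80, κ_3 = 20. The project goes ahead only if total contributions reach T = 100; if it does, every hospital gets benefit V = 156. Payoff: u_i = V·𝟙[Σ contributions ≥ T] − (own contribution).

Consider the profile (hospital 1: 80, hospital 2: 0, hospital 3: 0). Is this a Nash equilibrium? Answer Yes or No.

No

Total = 80 < 100: not provided.
Hospital 1 (pledges 80, payoff -80): dropping to 0 → total 0, payoff 0. Profitable deviation.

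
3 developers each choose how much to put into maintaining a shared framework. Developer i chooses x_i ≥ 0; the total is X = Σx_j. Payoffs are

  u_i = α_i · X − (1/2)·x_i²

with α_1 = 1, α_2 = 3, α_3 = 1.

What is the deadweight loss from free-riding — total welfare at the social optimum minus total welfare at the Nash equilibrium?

18

Developer i's FOC: ∂u_i/∂x_i = α_i − x_i = 0, so x_i* = α_i.
NE contributions = (1, 3, 1); X = 5.
W^NE = (Σα)·X − ½Σα_i² = 5² − ½·11 = 19.5.
Planner sets x_i = Σα_j = 5 for every i, so X^SO = 3·5 = 15.
W^SO = (Σα)·X^SO − ½·3·(Σα)² = (3/2)·5² = 37.5.
Deadweight loss = W^SO − W^NE = 18.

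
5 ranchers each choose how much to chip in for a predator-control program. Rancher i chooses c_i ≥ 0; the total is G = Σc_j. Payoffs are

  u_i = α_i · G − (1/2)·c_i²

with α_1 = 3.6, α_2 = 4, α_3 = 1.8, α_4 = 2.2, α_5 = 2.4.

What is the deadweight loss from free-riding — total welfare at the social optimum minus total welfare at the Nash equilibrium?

Rancher i's FOC: ∂u_i/∂c_i = α_i − c_i = 0, so c_i* = α_i.
NE contributions = (3.6, 4, 1.8, 2.2, 2.4); G = 14.
W^NE = (Σα)·G − ½Σα_i² = 14² − ½·42.8 = 174.6.
Planner sets c_i = Σα_j = 14 for every i, so G^SO = 5·14 = 70.
W^SO = (Σα)·G^SO − ½·5·(Σα)² = (5/2)·14² = 490.
Deadweight loss = W^SO − W^NE = 315.4.

315.4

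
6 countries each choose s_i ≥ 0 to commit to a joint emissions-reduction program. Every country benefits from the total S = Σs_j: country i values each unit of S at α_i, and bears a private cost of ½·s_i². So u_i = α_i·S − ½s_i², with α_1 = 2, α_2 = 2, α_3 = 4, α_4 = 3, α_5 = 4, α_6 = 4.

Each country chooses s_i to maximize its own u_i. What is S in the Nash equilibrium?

19

Country i's FOC: ∂u_i/∂s_i = α_i − s_i = 0, so s_i* = α_i.
NE contributions = (2, 2, 4, 3, 4, 4); S = 19.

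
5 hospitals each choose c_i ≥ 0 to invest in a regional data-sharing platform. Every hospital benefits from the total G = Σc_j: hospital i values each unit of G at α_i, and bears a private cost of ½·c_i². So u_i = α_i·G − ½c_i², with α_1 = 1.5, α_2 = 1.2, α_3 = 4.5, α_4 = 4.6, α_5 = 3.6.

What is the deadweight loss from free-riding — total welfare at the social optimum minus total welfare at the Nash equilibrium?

Hospital i's FOC: ∂u_i/∂c_i = α_i − c_i = 0, so c_i* = α_i.
NE contributions = (1.5, 1.2, 4.5, 4.6, 3.6); G = 15.4.
W^NE = (Σα)·G − ½Σα_i² = 15.4² − ½·58.06 = 208.13.
Planner sets c_i = Σα_j = 15.4 for every i, so G^SO = 5·15.4 = 77.
W^SO = (Σα)·G^SO − ½·5·(Σα)² = (5/2)·15.4² = 592.9.
Deadweight loss = W^SO − W^NE = 384.77.

384.77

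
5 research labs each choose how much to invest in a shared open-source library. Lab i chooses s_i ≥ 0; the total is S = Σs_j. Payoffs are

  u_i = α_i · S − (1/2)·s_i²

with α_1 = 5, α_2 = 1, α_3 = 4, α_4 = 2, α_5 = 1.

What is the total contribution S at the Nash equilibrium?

13

Lab i's FOC: ∂u_i/∂s_i = α_i − s_i = 0, so s_i* = α_i.
NE contributions = (5, 1, 4, 2, 1); S = 13.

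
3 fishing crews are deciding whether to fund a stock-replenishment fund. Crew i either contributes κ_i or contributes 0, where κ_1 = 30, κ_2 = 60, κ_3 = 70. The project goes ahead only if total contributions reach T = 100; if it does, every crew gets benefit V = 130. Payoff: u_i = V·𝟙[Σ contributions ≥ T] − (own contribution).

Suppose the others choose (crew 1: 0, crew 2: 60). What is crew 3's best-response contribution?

70

Others' total = 60. Contributing 70 brings total to 130 ≥ 100: gain V − κ_3 = 60.
Best response: 70.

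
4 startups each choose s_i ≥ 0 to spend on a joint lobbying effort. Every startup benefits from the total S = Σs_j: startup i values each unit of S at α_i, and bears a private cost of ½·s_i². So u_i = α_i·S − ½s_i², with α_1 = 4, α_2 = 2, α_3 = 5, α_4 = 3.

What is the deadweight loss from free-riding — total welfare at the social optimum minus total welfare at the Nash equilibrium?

Startup i's FOC: ∂u_i/∂s_i = α_i − s_i = 0, so s_i* = α_i.
NE contributions = (4, 2, 5, 3); S = 14.
W^NE = (Σα)·S − ½Σα_i² = 14² − ½·54 = 169.
Planner sets s_i = Σα_j = 14 for every i, so S^SO = 4·14 = 56.
W^SO = (Σα)·S^SO − ½·4·(Σα)² = (4/2)·14² = 392.
Deadweight loss = W^SO − W^NE = 223.

223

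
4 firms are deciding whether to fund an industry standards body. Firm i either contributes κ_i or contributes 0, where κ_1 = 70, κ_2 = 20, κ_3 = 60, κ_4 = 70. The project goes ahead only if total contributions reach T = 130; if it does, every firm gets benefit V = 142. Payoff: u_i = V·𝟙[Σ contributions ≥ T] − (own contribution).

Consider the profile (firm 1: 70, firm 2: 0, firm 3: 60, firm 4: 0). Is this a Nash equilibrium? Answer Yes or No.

Total = 130 ≥ 130: provided.
Firm 1 (pledges 70, payoff 72): dropping to 0 → total 60, payoff 0. No gain.
Firm 2 (pledges 0, payoff 142): pledging 20 → total 150, payoff 122. No gain.
Firm 3 (pledges 60, payoff 82): dropping to 0 → total 70, payoff 0. No gain.
Firm 4 (pledges 0, payoff 142): pledging 70 → total 200, payoff 72. No gain.

Yes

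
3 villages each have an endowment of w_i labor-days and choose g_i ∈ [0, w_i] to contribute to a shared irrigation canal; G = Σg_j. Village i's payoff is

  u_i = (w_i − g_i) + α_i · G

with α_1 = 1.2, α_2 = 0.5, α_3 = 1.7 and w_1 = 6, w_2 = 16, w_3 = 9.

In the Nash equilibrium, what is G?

15

∂u_i/∂g_i = α_i − 1, so village i contributes w_i if α_i > 1, else 0.
α_i > 1 for i ∈ {1, 3}; NE contributions (6, 0, 9), G = 15.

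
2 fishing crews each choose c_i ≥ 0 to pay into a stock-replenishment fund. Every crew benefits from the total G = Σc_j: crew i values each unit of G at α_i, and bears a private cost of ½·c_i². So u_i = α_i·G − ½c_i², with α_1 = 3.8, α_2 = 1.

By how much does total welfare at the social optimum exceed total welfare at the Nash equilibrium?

7.72

Crew i's FOC: ∂u_i/∂c_i = α_i − c_i = 0, so c_i* = α_i.
NE contributions = (3.8, 1); G = 4.8.
W^NE = (Σα)·G − ½Σα_i² = 4.8² − ½·15.44 = 15.32.
Planner sets c_i = Σα_j = 4.8 for every i, so G^SO = 2·4.8 = 9.6.
W^SO = (Σα)·G^SO − ½·2·(Σα)² = (2/2)·4.8² = 23.04.
Deadweight loss = W^SO − W^NE = 7.72.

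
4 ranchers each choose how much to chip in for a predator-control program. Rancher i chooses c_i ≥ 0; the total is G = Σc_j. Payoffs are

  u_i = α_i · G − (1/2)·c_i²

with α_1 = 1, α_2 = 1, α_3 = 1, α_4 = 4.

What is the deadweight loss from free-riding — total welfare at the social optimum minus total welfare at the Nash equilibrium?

Rancher i's FOC: ∂u_i/∂c_i = α_i − c_i = 0, so c_i* = α_i.
NE contributions = (1, 1, 1, 4); G = 7.
W^NE = (Σα)·G − ½Σα_i² = 7² − ½·19 = 39.5.
Planner sets c_i = Σα_j = 7 for every i, so G^SO = 4·7 = 28.
W^SO = (Σα)·G^SO − ½·4·(Σα)² = (4/2)·7² = 98.
Deadweight loss = W^SO − W^NE = 58.5.

58.5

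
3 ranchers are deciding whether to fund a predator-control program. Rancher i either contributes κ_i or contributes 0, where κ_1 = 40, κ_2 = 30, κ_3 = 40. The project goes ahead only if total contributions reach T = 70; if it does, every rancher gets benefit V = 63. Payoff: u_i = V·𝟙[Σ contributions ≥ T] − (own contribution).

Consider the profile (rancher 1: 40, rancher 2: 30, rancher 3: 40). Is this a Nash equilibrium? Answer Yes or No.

Total = 110 ≥ 70: provided.
Rancher 1 (pledges 40, payoff 23): dropping to 0 → total 70, payoff 63. Profitable deviation.

No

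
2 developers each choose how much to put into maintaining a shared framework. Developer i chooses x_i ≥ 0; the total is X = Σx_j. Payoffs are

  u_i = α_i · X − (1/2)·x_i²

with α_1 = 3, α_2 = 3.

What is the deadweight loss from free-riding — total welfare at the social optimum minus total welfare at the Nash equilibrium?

Developer i's FOC: ∂u_i/∂x_i = α_i − x_i = 0, so x_i* = α_i.
NE contributions = (3, 3); X = 6.
W^NE = (Σα)·X − ½Σα_i² = 6² − ½·18 = 27.
Planner sets x_i = Σα_j = 6 for every i, so X^SO = 2·6 = 12.
W^SO = (Σα)·X^SO − ½·2·(Σα)² = (2/2)·6² = 36.
Deadweight loss = W^SO − W^NE = 9.

9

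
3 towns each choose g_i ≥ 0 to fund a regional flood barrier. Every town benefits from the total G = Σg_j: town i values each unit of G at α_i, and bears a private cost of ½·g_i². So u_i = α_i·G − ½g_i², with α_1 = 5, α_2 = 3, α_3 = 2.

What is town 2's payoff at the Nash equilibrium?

25.5

Town i's FOC: ∂u_i/∂g_i = α_i − g_i = 0, so g_i* = α_i.
NE contributions = (5, 3, 2); G = 10.
u_2 = α_2·G − ½·(g_2)² = 3·10 − ½·3² = 25.5.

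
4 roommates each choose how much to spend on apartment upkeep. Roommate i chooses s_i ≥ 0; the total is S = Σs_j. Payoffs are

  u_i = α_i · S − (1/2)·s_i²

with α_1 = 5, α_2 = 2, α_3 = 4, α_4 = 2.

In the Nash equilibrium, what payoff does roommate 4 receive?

Roommate i's FOC: ∂u_i/∂s_i = α_i − s_i = 0, so s_i* = α_i.
NE contributions = (5, 2, 4, 2); S = 13.
u_4 = α_4·S − ½·(s_4)² = 2·13 − ½·2² = 24.

24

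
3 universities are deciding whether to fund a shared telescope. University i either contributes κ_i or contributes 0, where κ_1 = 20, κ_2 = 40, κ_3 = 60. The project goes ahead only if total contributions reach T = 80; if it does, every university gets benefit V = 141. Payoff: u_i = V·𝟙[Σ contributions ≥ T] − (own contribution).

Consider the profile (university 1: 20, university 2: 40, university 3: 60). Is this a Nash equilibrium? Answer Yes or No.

No

Total = 120 ≥ 80: provided.
University 1 (pledges 20, payoff 121): dropping to 0 → total 100, payoff 141. Profitable deviation.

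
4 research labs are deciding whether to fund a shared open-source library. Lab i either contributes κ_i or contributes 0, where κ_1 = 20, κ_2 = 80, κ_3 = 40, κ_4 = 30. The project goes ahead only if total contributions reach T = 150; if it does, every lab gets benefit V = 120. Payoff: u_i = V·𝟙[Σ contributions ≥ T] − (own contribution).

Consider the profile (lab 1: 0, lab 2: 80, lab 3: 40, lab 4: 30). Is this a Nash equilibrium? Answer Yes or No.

Total = 150 ≥ 150: provided.
Lab 1 (pledges 0, payoff 120): pledging 20 → total 170, payoff 100. No gain.
Lab 2 (pledges 80, payoff 40): dropping to 0 → total 70, payoff 0. No gain.
Lab 3 (pledges 40, payoff 80): dropping to 0 → total 110, payoff 0. No gain.
Lab 4 (pledges 30, payoff 90): dropping to 0 → total 120, payoff 0. No gain.

Yes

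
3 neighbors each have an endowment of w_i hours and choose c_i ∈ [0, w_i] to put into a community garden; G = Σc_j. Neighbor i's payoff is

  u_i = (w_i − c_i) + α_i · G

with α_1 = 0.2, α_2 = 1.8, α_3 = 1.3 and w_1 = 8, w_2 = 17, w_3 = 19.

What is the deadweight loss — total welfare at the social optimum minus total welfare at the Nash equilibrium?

18.4

∂u_i/∂c_i = α_i − 1, so neighbor i contributes w_i if α_i > 1, else 0.
α_i > 1 for i ∈ {2, 3}; NE contributions (0, 17, 19), G = 36.
W^NE = Σw_i − G^NE + (Σα_i)·G^NE = 44 + 2.3·36 = 126.8.
Planner: ∂(Σu_j)/∂c_i = Σα_j − 1 = 2.3 > 0, so everyone contributes w_i; G^SO = 44, W^SO = 44 + 2.3·44 = 145.2.
Deadweight loss = 18.4.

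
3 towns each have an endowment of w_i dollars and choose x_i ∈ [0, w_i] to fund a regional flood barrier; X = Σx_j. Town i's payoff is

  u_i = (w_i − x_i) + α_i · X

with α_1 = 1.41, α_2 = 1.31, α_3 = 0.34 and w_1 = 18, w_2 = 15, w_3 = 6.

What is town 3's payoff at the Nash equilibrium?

∂u_i/∂x_i = α_i − 1, so town i contributes w_i if α_i > 1, else 0.
α_i > 1 for i ∈ {1, 2}; NE contributions (18, 15, 0), X = 33.
u_3 = (6 − 0) + 0.34·33 = 17.22.

17.22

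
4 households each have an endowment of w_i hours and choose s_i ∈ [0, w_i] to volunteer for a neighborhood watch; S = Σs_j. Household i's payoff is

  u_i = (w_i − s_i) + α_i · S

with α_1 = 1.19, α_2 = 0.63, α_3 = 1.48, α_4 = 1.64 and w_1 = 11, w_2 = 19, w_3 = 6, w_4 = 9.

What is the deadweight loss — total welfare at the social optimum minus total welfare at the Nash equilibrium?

∂u_i/∂s_i = α_i − 1, so household i contributes w_i if α_i > 1, else 0.
α_i > 1 for i ∈ {1, 3, 4}; NE contributions (11, 0, 6, 9), S = 26.
W^NE = Σw_i − S^NE + (Σα_i)·S^NE = 45 + 3.94·26 = 147.44.
Planner: ∂(Σu_j)/∂s_i = Σα_j − 1 = 3.94 > 0, so everyone contributes w_i; S^SO = 45, W^SO = 45 + 3.94·45 = 222.3.
Deadweight loss = 74.86.

74.86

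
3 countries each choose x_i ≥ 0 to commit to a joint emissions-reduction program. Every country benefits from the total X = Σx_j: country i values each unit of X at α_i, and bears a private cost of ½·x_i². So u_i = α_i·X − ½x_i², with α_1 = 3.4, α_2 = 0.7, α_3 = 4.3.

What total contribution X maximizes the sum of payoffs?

Planner FOC: ∂(Σu_j)/∂x_i = (Σα_j) − x_i = 0, so x_i^SO = Σα_j = 8.4 for every i; X^SO = 25.2.

25.2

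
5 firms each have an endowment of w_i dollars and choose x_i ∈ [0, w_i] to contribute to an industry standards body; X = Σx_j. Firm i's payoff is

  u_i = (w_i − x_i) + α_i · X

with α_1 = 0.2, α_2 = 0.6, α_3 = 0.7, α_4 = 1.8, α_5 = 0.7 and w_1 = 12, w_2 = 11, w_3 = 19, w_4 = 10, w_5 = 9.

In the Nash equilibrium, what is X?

10

∂u_i/∂x_i = α_i − 1, so firm i contributes w_i if α_i > 1, else 0.
α_i > 1 for i ∈ {4}; NE contributions (0, 0, 0, 10, 0), X = 10.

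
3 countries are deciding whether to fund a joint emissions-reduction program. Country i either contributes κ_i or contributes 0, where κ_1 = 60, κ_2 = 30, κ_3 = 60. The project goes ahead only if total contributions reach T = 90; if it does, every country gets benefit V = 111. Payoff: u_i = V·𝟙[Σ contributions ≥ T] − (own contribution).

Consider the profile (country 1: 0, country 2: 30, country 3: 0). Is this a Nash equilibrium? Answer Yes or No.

No

Total = 30 < 90: not provided.
Country 1 (pledges 0, payoff 0): pledging 60 → total 90, payoff 51. Profitable deviation.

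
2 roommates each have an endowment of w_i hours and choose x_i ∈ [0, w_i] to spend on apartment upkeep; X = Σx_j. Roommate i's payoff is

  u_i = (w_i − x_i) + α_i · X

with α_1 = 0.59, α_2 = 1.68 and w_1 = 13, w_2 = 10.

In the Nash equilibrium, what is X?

10

∂u_i/∂x_i = α_i − 1, so roommate i contributes w_i if α_i > 1, else 0.
α_i > 1 for i ∈ {2}; NE contributions (0, 10), X = 10.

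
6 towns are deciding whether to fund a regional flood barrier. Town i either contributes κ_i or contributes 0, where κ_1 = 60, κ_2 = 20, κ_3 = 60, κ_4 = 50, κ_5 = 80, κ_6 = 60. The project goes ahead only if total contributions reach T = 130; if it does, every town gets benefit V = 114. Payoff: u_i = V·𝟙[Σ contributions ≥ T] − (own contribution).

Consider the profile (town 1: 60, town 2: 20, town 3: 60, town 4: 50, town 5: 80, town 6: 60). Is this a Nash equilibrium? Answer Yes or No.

Total = 330 ≥ 130: provided.
Town 1 (pledges 60, payoff 54): dropping to 0 → total 270, payoff 114. Profitable deviation.

No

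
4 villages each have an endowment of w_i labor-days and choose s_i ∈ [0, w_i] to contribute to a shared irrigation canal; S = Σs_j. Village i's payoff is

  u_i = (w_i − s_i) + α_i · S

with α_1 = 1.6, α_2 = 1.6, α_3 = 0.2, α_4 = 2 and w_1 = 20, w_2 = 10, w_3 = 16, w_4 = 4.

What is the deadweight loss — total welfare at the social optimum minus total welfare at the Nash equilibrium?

∂u_i/∂s_i = α_i − 1, so village i contributes w_i if α_i > 1, else 0.
α_i > 1 for i ∈ {1, 2, 4}; NE contributions (20, 10, 0, 4), S = 34.
W^NE = Σw_i − S^NE + (Σα_i)·S^NE = 50 + 4.4·34 = 199.6.
Planner: ∂(Σu_j)/∂s_i = Σα_j − 1 = 4.4 > 0, so everyone contributes w_i; S^SO = 50, W^SO = 50 + 4.4·50 = 270.
Deadweight loss = 70.4.

70.4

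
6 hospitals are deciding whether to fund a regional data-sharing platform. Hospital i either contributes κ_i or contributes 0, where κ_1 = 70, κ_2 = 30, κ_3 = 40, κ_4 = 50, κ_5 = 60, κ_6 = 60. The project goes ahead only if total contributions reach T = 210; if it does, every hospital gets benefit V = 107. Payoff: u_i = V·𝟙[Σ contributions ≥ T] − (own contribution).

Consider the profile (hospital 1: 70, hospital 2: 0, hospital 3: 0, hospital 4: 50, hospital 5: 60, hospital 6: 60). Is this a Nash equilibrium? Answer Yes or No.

Total = 240 ≥ 210: provided.
Hospital 1 (pledges 70, payoff 37): dropping to 0 → total 170, payoff 0. No gain.
Hospital 2 (pledges 0, payoff 107): pledging 30 → total 270, payoff 77. No gain.
Hospital 3 (pledges 0, payoff 107): pledging 40 → total 280, payoff 67. No gain.
Hospital 4 (pledges 50, payoff 57): dropping to 0 → total 190, payoff 0. No gain.
Hospital 5 (pledges 60, payoff 47): dropping to 0 → total 180, payoff 0. No gain.
Hospital 6 (pledges 60, payoff 47): dropping to 0 → total 180, payoff 0. No gain.

Yes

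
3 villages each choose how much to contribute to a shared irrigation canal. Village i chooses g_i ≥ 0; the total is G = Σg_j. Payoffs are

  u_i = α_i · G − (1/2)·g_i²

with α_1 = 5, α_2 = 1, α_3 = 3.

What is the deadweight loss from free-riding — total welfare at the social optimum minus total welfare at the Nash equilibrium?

58

Village i's FOC: ∂u_i/∂g_i = α_i − g_i = 0, so g_i* = α_i.
NE contributions = (5, 1, 3); G = 9.
W^NE = (Σα)·G − ½Σα_i² = 9² − ½·35 = 63.5.
Planner sets g_i = Σα_j = 9 for every i, so G^SO = 3·9 = 27.
W^SO = (Σα)·G^SO − ½·3·(Σα)² = (3/2)·9² = 121.5.
Deadweight loss = W^SO − W^NE = 58.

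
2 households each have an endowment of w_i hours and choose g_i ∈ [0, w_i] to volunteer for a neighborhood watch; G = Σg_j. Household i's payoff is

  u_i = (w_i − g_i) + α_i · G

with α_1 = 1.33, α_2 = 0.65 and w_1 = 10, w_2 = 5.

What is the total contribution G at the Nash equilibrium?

∂u_i/∂g_i = α_i − 1, so household i contributes w_i if α_i > 1, else 0.
α_i > 1 for i ∈ {1}; NE contributions (10, 0), G = 10.

10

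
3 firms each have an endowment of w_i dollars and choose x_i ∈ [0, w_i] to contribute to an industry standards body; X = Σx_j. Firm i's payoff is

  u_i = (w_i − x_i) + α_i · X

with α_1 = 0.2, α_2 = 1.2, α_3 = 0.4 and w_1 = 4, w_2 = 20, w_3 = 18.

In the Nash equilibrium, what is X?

20

∂u_i/∂x_i = α_i − 1, so firm i contributes w_i if α_i > 1, else 0.
α_i > 1 for i ∈ {2}; NE contributions (0, 20, 0), X = 20.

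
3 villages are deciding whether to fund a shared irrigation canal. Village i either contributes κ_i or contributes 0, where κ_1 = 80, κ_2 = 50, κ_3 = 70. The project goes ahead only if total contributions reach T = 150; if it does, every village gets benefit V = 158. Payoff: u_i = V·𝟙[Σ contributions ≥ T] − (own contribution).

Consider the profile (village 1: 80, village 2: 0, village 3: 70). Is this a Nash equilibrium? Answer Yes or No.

Yes

Total = 150 ≥ 150: provided.
Village 1 (pledges 80, payoff 78): dropping to 0 → total 70, payoff 0. No gain.
Village 2 (pledges 0, payoff 158): pledging 50 → total 200, payoff 108. No gain.
Village 3 (pledges 70, payoff 88): dropping to 0 → total 80, payoff 0. No gain.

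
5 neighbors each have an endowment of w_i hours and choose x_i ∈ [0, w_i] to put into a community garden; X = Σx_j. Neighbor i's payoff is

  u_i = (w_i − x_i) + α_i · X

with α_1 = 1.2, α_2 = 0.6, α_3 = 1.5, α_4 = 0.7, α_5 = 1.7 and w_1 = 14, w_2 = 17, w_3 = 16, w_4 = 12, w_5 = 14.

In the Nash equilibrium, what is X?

44

∂u_i/∂x_i = α_i − 1, so neighbor i contributes w_i if α_i > 1, else 0.
α_i > 1 for i ∈ {1, 3, 5}; NE contributions (14, 0, 16, 0, 14), X = 44.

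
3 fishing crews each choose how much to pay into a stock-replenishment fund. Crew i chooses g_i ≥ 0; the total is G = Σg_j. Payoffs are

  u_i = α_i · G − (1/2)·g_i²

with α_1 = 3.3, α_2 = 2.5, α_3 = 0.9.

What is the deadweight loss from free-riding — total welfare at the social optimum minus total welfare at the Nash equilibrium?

Crew i's FOC: ∂u_i/∂g_i = α_i − g_i = 0, so g_i* = α_i.
NE contributions = (3.3, 2.5, 0.9); G = 6.7.
W^NE = (Σα)·G − ½Σα_i² = 6.7² − ½·17.95 = 35.915.
Planner sets g_i = Σα_j = 6.7 for every i, so G^SO = 3·6.7 = 20.1.
W^SO = (Σα)·G^SO − ½·3·(Σα)² = (3/2)·6.7² = 67.335.
Deadweight loss = W^SO − W^NE = 31.42.

31.42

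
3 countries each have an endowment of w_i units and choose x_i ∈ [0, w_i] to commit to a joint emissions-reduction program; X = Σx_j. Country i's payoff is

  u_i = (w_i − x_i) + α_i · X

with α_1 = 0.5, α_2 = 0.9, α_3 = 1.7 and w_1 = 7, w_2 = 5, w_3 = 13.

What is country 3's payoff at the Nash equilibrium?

22.1

∂u_i/∂x_i = α_i − 1, so country i contributes w_i if α_i > 1, else 0.
α_i > 1 for i ∈ {3}; NE contributions (0, 0, 13), X = 13.
u_3 = (13 − 13) + 1.7·13 = 22.1.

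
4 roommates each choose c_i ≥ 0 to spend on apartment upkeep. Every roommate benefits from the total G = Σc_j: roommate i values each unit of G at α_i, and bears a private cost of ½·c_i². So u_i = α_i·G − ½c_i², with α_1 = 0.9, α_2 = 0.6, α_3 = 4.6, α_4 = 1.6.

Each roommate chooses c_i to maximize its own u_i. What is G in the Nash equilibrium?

7.7

Roommate i's FOC: ∂u_i/∂c_i = α_i − c_i = 0, so c_i* = α_i.
NE contributions = (0.9, 0.6, 4.6, 1.6); G = 7.7.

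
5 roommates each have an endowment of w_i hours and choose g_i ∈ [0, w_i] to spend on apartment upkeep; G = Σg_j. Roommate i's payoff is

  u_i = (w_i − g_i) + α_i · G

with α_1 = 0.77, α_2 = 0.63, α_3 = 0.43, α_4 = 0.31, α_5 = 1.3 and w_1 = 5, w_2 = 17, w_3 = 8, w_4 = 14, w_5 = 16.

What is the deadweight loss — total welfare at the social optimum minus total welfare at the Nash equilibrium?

∂u_i/∂g_i = α_i − 1, so roommate i contributes w_i if α_i > 1, else 0.
α_i > 1 for i ∈ {5}; NE contributions (0, 0, 0, 0, 16), G = 16.
W^NE = Σw_i − G^NE + (Σα_i)·G^NE = 60 + 2.44·16 = 99.04.
Planner: ∂(Σu_j)/∂g_i = Σα_j − 1 = 2.44 > 0, so everyone contributes w_i; G^SO = 60, W^SO = 60 + 2.44·60 = 206.4.
Deadweight loss = 107.36.

107.36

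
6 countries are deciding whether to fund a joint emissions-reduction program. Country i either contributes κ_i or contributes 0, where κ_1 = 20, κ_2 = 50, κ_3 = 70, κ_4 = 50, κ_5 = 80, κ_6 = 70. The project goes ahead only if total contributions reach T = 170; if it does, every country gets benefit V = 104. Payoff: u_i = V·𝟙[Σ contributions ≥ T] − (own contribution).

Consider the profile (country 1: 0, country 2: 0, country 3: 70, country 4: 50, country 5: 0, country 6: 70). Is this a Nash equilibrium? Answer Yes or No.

Yes

Total = 190 ≥ 170: provided.
Country 1 (pledges 0, payoff 104): pledging 20 → total 210, payoff 84. No gain.
Country 2 (pledges 0, payoff 104): pledging 50 → total 240, payoff 54. No gain.
Country 3 (pledges 70, payoff 34): dropping to 0 → total 120, payoff 0. No gain.
Country 4 (pledges 50, payoff 54): dropping to 0 → total 140, payoff 0. No gain.
Country 5 (pledges 0, payoff 104): pledging 80 → total 270, payoff 24. No gain.
Country 6 (pledges 70, payoff 34): dropping to 0 → total 120, payoff 0. No gain.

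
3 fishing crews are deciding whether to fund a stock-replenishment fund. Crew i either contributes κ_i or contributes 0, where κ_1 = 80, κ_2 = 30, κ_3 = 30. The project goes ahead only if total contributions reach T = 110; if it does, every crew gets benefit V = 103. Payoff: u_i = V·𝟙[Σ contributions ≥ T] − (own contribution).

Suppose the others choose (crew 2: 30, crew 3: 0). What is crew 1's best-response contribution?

80

Others' total = 30. Contributing 80 brings total to 110 ≥ 110: gain V − κ_1 = 23.
Best response: 80.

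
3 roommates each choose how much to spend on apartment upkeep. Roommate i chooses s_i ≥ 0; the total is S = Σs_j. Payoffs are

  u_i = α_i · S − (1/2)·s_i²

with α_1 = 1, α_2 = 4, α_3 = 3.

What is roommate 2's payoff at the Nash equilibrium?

24

Roommate i's FOC: ∂u_i/∂s_i = α_i − s_i = 0, so s_i* = α_i.
NE contributions = (1, 4, 3); S = 8.
u_2 = α_2·S − ½·(s_2)² = 4·8 − ½·4² = 24.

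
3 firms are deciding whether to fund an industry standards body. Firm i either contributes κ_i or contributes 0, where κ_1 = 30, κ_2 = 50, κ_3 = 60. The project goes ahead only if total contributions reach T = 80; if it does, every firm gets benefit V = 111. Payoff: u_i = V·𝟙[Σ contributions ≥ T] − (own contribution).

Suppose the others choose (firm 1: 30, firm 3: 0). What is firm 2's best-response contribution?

Others' total = 30. Contributing 50 brings total to 80 ≥ 80: gain V − κ_2 = 61.
Best response: 50.

50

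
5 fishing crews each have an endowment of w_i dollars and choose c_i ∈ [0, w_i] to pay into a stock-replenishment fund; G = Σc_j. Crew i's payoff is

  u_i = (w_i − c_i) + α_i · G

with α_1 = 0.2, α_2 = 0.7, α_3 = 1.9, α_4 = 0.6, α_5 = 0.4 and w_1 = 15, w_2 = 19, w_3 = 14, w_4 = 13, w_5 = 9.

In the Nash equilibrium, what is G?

∂u_i/∂c_i = α_i − 1, so crew i contributes w_i if α_i > 1, else 0.
α_i > 1 for i ∈ {3}; NE contributions (0, 0, 14, 0, 0), G = 14.

14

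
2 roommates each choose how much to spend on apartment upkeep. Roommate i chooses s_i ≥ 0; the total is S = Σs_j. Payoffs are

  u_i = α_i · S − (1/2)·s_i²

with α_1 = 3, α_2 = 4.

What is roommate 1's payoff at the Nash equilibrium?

16.5

Roommate i's FOC: ∂u_i/∂s_i = α_i − s_i = 0, so s_i* = α_i.
NE contributions = (3, 4); S = 7.
u_1 = α_1·S − ½·(s_1)² = 3·7 − ½·3² = 16.5.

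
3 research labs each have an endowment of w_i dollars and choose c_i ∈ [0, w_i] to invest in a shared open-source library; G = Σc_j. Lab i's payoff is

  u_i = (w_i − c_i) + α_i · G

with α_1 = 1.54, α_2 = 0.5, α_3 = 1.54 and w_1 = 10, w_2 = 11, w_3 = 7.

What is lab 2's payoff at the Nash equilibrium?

∂u_i/∂c_i = α_i − 1, so lab i contributes w_i if α_i > 1, else 0.
α_i > 1 for i ∈ {1, 3}; NE contributions (10, 0, 7), G = 17.
u_2 = (11 − 0) + 0.5·17 = 19.5.

19.5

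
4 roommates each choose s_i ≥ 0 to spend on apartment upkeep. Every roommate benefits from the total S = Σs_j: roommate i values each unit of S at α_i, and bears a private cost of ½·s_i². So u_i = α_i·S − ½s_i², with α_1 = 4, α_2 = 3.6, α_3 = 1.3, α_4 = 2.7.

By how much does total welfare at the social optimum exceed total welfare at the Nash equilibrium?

153.53

Roommate i's FOC: ∂u_i/∂s_i = α_i − s_i = 0, so s_i* = α_i.
NE contributions = (4, 3.6, 1.3, 2.7); S = 11.6.
W^NE = (Σα)·S − ½Σα_i² = 11.6² − ½·37.94 = 115.59.
Planner sets s_i = Σα_j = 11.6 for every i, so S^SO = 4·11.6 = 46.4.
W^SO = (Σα)·S^SO − ½·4·(Σα)² = (4/2)·11.6² = 269.12.
Deadweight loss = W^SO − W^NE = 153.53.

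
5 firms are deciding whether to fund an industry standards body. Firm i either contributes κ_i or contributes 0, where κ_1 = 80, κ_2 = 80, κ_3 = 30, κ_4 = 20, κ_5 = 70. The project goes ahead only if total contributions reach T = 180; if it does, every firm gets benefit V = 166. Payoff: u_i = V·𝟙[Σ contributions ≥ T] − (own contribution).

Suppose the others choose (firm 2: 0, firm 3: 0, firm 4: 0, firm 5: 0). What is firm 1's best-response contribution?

0

Others' total = 0. Even contributing 80 gives 80 < 180: no benefit either way.
Best response: 0.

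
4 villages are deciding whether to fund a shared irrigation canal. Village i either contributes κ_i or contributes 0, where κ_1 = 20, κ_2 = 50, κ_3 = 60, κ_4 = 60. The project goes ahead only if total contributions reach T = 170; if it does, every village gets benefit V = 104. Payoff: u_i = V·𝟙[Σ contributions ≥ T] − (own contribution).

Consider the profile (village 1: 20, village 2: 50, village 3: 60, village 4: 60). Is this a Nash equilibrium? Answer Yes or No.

Total = 190 ≥ 170: provided.
Village 1 (pledges 20, payoff 84): dropping to 0 → total 170, payoff 104. Profitable deviation.

No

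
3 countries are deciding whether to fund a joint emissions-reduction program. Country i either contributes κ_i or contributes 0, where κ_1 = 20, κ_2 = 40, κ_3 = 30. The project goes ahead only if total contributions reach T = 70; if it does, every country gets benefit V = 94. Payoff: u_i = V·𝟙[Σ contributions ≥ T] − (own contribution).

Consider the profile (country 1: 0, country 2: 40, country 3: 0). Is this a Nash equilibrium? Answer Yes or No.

Total = 40 < 70: not provided.
Country 1 (pledges 0, payoff 0): pledging 20 → total 60, payoff -20. No gain.
Country 2 (pledges 40, payoff -40): dropping to 0 → total 0, payoff 0. Profitable deviation.

No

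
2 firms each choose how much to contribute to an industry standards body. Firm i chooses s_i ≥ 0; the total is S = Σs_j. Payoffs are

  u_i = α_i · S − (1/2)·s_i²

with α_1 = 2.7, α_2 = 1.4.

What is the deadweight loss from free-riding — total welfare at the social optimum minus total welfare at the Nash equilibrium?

Firm i's FOC: ∂u_i/∂s_i = α_i − s_i = 0, so s_i* = α_i.
NE contributions = (2.7, 1.4); S = 4.1.
W^NE = (Σα)·S − ½Σα_i² = 4.1² − ½·9.25 = 12.185.
Planner sets s_i = Σα_j = 4.1 for every i, so S^SO = 2·4.1 = 8.2.
W^SO = (Σα)·S^SO − ½·2·(Σα)² = (2/2)·4.1² = 16.81.
Deadweight loss = W^SO − W^NE = 4.625.

4.625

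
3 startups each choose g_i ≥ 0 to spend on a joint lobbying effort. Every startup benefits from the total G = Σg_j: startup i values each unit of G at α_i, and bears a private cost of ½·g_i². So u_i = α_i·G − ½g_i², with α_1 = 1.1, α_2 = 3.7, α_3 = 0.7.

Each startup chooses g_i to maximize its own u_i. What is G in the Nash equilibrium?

Startup i's FOC: ∂u_i/∂g_i = α_i − g_i = 0, so g_i* = α_i.
NE contributions = (1.1, 3.7, 0.7); G = 5.5.

5.5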